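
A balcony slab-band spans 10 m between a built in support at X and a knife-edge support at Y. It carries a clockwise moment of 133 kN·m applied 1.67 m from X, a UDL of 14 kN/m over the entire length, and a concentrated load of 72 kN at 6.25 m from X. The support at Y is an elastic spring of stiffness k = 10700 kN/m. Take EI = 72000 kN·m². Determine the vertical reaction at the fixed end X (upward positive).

R_X = 121.8 kN

Take the reaction at Y as the redundant and release it; the primary structure is a cantilever fixed at X.
Deflection at Y on the released cantilever, summing each load's contribution:
  clockwise couple 133 at a = 1.67: M₀a(2L − a)/(2EI) = 2036/EI
  UDL 14: wL⁴/(8EI) = 17500/EI
  point load 72 at a = 6.25: Pa²(3L − a)/(6EI) = 11133/EI
  δ_0 = 30668/EI
Flexibility coefficient — unit upward force at Y: δ_{YY} = L³/(3EI) = 333.3/EI.
With EI = 72000 kN·m²: δ_0 = 0.42595 m and δ_{YY} = 0.00463 m/kN.
Compatibility — the spring shortens by R_Y/k under the reaction it provides: δ_0 − R_Y·δ_{YY} = R_Y/k. With 1/k = 0.000093 m/kN, R_Y = δ_0 / (δ_{YY} + 1/k) = 0.42595 / (0.00463 + 0.000093) = 90.18 kN.
Vertical equilibrium: R_X = ΣP − R_Y = 212 − 90.18 = 121.8 kN.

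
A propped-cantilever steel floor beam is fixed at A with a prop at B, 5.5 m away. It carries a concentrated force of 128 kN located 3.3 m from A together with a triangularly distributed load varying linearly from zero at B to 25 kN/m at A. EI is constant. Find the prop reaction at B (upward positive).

Remove the prop at B; the released (primary) structure is a cantilever built in at A.
Primary-structure tip deflection at B by superposition:
  point load 128 at a = 3.3: Pa²(3L − a)/(6EI) = 3067/EI
  triangular load, peak 25 at the fixed end: w₀L⁴/(30EI) = 762.6/EI
  δ_0 = 3829/EI
Tip deflection under a unit load at B: L³/(3EI) = 55.46/EI.
Compatibility at B: δ_0 − R_B·δ_{BB} = 0, so R_B = 3829/55.46 = 69.05 kN.

R_B = 69.05 kN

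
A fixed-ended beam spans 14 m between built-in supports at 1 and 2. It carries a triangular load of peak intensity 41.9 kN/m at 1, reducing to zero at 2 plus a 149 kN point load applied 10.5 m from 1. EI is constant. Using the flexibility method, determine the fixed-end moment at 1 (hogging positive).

Release both end moments; the primary structure is a simply-supported span 12 with redundants M_1 and M_2.
Simple-span end rotations at 1 and 2 under the given loads:
  at 1: triangular load, peak 41.9: w₀L³/(45EI) = 2555/EI
  at 2: triangular load, peak 41.9: 7w₀L³/(360EI) = 2236/EI
  at 1: point load 149 at a = 10.5: Pab(L + b)/(6LEI) = 1141/EI
  at 2: point load 149 at a = 10.5: Pab(L + a)/(6LEI) = 1597/EI
  θ_10 = 3696/EI,  θ_20 = 3833/EI
Flexibility coefficients: a unit moment at one end gives L/(3EI) there and L/(6EI) at the far end, so f₁₁ = f₂₂ = 4.667/EI and f₁₂ = f₂₁ = 2.333/EI.
Compatibility — zero rotation at each built-in end:
  4.667 M_1 + 2.333 M_2 = 3696
  2.333 M_1 + 4.667 M_2 = 3833
Solving the pair gives M_1 = 508.4 kN·m and M_2 = 567.1 kN·m (hogging).

M_1 = 508.4 kN·m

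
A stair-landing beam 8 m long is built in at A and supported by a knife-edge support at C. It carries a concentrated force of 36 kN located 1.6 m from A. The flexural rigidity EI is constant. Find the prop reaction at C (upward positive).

Choose R_C as the redundant. The primary structure is the cantilever fixed at A.
Downward deflection at the released point C due to the loads:
  point load 36 at a = 1.6: Pa²(3L − a)/(6EI) = 344.1/EI
Flexibility coefficient — unit upward force at C: δ_{CC} = L³/(3EI) = 170.7/EI.
The prop prevents deflection at C: R_C = δ_0/δ_{CC} = 344.1/170.7 = 2.016 kN.

R_C = 2.016 kN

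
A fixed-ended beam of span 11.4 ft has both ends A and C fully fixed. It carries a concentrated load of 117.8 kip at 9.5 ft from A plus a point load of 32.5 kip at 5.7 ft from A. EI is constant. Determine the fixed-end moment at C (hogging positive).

M_C = 201.7 kip·ft

Take the two fixed-end moments M_A, M_C as redundants; the released structure is the simple span AC.
End rotations of the released simple span under the applied load (×1/EI):
  at A: point load 117.8 at a = 9.5: Pab(L + b)/(6LEI) = 413.4/EI
  at C: point load 117.8 at a = 9.5: Pab(L + a)/(6LEI) = 649.7/EI
  at A: point load 32.5 at a = 5.7: Pab(L + b)/(6LEI) = 264/EI
  at C: point load 32.5 at a = 5.7: Pab(L + a)/(6LEI) = 264/EI
  θ_A0 = 677.4/EI,  θ_C0 = 913.7/EI
Flexibility coefficients: a unit moment at one end gives L/(3EI) there and L/(6EI) at the far end, so f₁₁ = f₂₂ = 3.8/EI and f₁₂ = f₂₁ = 1.9/EI.
Compatibility — zero rotation at each built-in end:
  3.8 M_A + 1.9 M_C = 677.4
  1.9 M_A + 3.8 M_C = 913.7
Solving the pair gives M_A = 77.4 kip·ft and M_C = 201.7 kip·ft (hogging).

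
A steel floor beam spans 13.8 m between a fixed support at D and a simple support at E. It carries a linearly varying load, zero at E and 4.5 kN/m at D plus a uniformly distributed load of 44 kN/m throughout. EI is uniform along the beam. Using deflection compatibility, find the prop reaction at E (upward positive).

R_E = 233.9 kN

Choose R_E as the redundant. The primary structure is the cantilever fixed at D.
Free-end deflection of the primary structure under the applied loading (downward +):
  triangular load, peak 4.5 at the fixed end: w₀L⁴/(30EI) = 5440/EI
  UDL 44: wL⁴/(8EI) = 199471/EI
  δ_0 = 204911/EI
Flexibility coefficient — unit upward force at E: δ_{EE} = L³/(3EI) = 876/EI.
Compatibility at E: δ_0 − R_E·δ_{EE} = 0, so R_E = 204911/876 = 233.9 kN.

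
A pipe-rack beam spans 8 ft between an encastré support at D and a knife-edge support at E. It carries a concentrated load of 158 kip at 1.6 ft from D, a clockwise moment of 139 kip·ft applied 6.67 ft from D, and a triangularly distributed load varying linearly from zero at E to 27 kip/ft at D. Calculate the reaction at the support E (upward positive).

Release the roller at E. Primary structure: cantilever fixed at D.
Downward deflection at the released point E due to the loads:
  point load 158 at a = 1.6: Pa²(3L − a)/(6EI) = 1510/EI
  clockwise couple 139 at a = 6.67: M₀a(2L − a)/(2EI) = 4325/EI
  triangular load, peak 27 at the fixed end: w₀L⁴/(30EI) = 3686/EI
  δ_0 = 9522/EI
Tip deflection under a unit load at E: L³/(3EI) = 170.7/EI.
The prop prevents deflection at E: R_E = δ_0/δ_{EE} = 9522/170.7 = 55.79 kip.

R_E = 55.79 kip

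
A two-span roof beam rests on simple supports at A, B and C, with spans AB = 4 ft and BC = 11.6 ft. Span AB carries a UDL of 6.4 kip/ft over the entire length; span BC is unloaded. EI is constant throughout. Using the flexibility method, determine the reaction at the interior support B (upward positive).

Release continuity at B by inserting a hinge; the redundant is the internal moment M_B. The primary structure is two simply-supported spans AB and BC.
Discontinuity in slope at B on the released structure — sum the simple-span end rotations:
  span AB: UDL 6.4: wL³/(24EI) = 17.07/EI
  relative rotation θ_0 = (17.07 + 0)/EI = 17.07/EI
A unit hogging moment at B produces rotation L₁/(3EI) + L₂/(3EI) = 5.2/EI.
Slope continuity at B: θ_0 = M_B·5.2/EI, so M_B = 17.07/5.2 = 3.282 kip·ft (hogging).
Span AB, ΣM about A with M_B applied at B: R_B^{AB}·4 = 51.2 + 3.282, so R_B^{AB} = 13.62 kip and R_A = 25.6 − 13.62 = 11.98 kip.
Span BC, ΣM about C: R_B^{BC}·11.6 = 0 + 3.282, so R_B^{BC} = 0.2829 kip and R_C = 0 − 0.2829 = -0.2829 kip.
R_B = 13.62 + 0.2829 = 13.9 kip.

R_B = 13.9 kip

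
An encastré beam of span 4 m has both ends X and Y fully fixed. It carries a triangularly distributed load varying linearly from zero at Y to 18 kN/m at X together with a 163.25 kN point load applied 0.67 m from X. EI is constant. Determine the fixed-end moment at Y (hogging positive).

M_Y = 24.85 kN·m

Take the two fixed-end moments M_X, M_Y as redundants; the released structure is the simple span XY.
End rotations of the released simple span under the applied load (×1/EI):
  at X: triangular load, peak 18: w₀L³/(45EI) = 25.6/EI
  at Y: triangular load, peak 18: 7w₀L³/(360EI) = 22.4/EI
  at X: point load 163.25 at a = 0.67: Pab(L + b)/(6LEI) = 111.2/EI
  at Y: point load 163.25 at a = 0.67: Pab(L + a)/(6LEI) = 70.87/EI
  θ_X0 = 136.8/EI,  θ_Y0 = 93.27/EI
Flexibility coefficients: a unit moment at one end gives L/(3EI) there and L/(6EI) at the far end, so f₁₁ = f₂₂ = 1.333/EI and f₁₂ = f₂₁ = 0.6667/EI.
Compatibility — zero rotation at each built-in end:
  1.333 M_X + 0.6667 M_Y = 136.8
  0.6667 M_X + 1.333 M_Y = 93.27
Solving the pair gives M_X = 90.2 kN·m and M_Y = 24.85 kN·m (hogging).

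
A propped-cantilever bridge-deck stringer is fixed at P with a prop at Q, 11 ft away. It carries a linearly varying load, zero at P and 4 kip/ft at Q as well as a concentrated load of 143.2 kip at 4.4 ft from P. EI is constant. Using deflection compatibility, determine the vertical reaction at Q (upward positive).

R_Q = 41.89 kip

Release the roller at Q. Primary structure: cantilever fixed at P.
Deflection at Q on the released cantilever, summing each load's contribution:
  triangular load, peak 4 at the free end: 11w₀L⁴/(120EI) = 5368/EI
  point load 143.2 at a = 4.4: Pa²(3L − a)/(6EI) = 13215/EI
  δ_0 = 18583/EI
Tip deflection under a unit load at Q: L³/(3EI) = 443.7/EI.
Compatibility at Q: δ_0 − R_Q·δ_{QQ} = 0, so R_Q = 18583/443.7 = 41.89 kip.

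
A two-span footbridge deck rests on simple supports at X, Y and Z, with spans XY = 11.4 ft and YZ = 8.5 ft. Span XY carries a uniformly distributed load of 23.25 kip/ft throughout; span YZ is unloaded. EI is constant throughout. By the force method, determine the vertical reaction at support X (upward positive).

R_X = 113.5 kip

Insert a hinge at Y; M_Y is the redundant, and each span becomes simply supported.
Discontinuity in slope at Y on the released structure — sum the simple-span end rotations:
  span XY: UDL 23.25: wL³/(24EI) = 1435/EI
  relative rotation θ_0 = (1435 + 0)/EI = 1435/EI
A unit hogging moment at Y produces rotation L₁/(3EI) + L₂/(3EI) = 6.633/EI.
Slope continuity at Y: θ_0 = M_Y·6.633/EI, so M_Y = 1435/6.633 = 216.4 kip·ft (hogging).
Span XY, ΣM about X with M_Y applied at Y: R_Y^{XY}·11.4 = 1511 + 216.4, so R_Y^{XY} = 151.5 kip and R_X = 265.1 − 151.5 = 113.5 kip.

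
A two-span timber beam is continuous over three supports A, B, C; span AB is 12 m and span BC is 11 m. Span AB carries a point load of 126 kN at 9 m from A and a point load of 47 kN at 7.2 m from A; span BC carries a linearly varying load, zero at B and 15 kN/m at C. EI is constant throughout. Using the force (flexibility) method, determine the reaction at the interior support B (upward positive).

Release continuity at B by inserting a hinge; the redundant is the internal moment M_B. The primary structure is two simply-supported spans AB and BC.
Discontinuity in slope at B on the released structure — sum the simple-span end rotations:
  span AB: point load 126 at a = 9: Pab(L + a)/(6LEI) = 992.2/EI
  span AB: point load 47 at a = 7.2: Pab(L + a)/(6LEI) = 433.2/EI
  span BC: triangular load, peak 15: 7w₀L³/(360EI) = 388.2/EI
  relative rotation θ_0 = (1425 + 388.2)/EI = 1814/EI
A unit hogging moment at B produces rotation L₁/(3EI) + L₂/(3EI) = 7.667/EI.
Slope continuity at B: θ_0 = M_B·7.667/EI, so M_B = 1814/7.667 = 236.6 kN·m (hogging).
Span AB, ΣM about A with M_B applied at B: R_B^{AB}·12 = 1472 + 236.6, so R_B^{AB} = 142.4 kN and R_A = 173 − 142.4 = 30.59 kN.
Span BC, ΣM about C: R_B^{BC}·11 = 302.5 + 236.6, so R_B^{BC} = 49.01 kN and R_C = 82.5 − 49.01 = 33.49 kN.
R_B = 142.4 + 49.01 = 191.4 kN.

R_B = 191.4 kN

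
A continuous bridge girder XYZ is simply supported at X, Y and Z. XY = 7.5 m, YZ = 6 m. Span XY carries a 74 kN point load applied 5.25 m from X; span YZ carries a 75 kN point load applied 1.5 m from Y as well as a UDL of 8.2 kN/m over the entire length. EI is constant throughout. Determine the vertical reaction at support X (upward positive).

Insert a hinge at Y; M_Y is the redundant, and each span becomes simply supported.
End slopes at the hinge Y, treating each span as simply supported:
  span XY: point load 74 at a = 5.25: Pab(L + a)/(6LEI) = 247.7/EI
  span YZ: point load 75 at a = 1.5: Pab(L + b)/(6LEI) = 147.7/EI
  span YZ: UDL 8.2: wL³/(24EI) = 73.8/EI
  relative rotation θ_0 = (247.7 + 221.5)/EI = 469.1/EI
A unit hogging moment at Y produces rotation L₁/(3EI) + L₂/(3EI) = 4.5/EI.
Slope continuity at Y: θ_0 = M_Y·4.5/EI, so M_Y = 469.1/4.5 = 104.2 kN·m (hogging).
Span XY, ΣM about X with M_Y applied at Y: R_Y^{XY}·7.5 = 388.5 + 104.2, so R_Y^{XY} = 65.7 kN and R_X = 74 − 65.7 = 8.3 kN.

R_X = 8.3 kN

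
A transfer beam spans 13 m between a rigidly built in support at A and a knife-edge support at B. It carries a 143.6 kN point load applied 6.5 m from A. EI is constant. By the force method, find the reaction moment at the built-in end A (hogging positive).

M_A = 350 kN·m

Take the reaction at B as the redundant and release it; the primary structure is a cantilever fixed at A.
Downward deflection at the released point B due to the loads:
  point load 143.6 at a = 6.5: Pa²(3L − a)/(6EI) = 32863/EI
Flexibility coefficient — unit upward force at B: δ_{BB} = L³/(3EI) = 732.3/EI.
The prop prevents deflection at B: R_B = δ_0/δ_{BB} = 32863/732.3 = 44.88 kN.
Moment equilibrium about A: M_A = Σ(load moments about A) − R_B·L = 933.4 − 44.88×13 = 350 kN·m.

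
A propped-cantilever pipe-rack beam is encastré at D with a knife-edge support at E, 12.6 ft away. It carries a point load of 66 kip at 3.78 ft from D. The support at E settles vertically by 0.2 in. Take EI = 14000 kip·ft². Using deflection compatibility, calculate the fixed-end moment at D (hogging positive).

Take the reaction at E as the redundant and release it; the primary structure is a cantilever fixed at D.
Free-end deflection of the primary structure under the applied loading (downward +):
  point load 66 at a = 3.78: Pa²(3L − a)/(6EI) = 5347/EI
Flexibility coefficient — unit upward force at E: δ_{EE} = L³/(3EI) = 666.8/EI.
With EI = 14000 kip·ft²: δ_0 = 0.38193 ft and δ_{EE} = 0.047628 ft/kip.
Compatibility — the beam at E must follow the support down by 0.01667 ft: δ_0 − R_E·δ_{EE} = 0.01667, so R_E = (0.38193 − 0.01667)/0.047628 = 7.669 kip.
Moment equilibrium about D: M_D = Σ(load moments about D) − R_E·L = 249.5 − 7.669×12.6 = 152.8 kip·ft.

M_D = 152.8 kip·ft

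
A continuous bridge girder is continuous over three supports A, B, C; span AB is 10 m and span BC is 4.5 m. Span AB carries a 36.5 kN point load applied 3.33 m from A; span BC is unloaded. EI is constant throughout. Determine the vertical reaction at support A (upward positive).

Release continuity at B by inserting a hinge; the redundant is the internal moment M_B. The primary structure is two simply-supported spans AB and BC.
Discontinuity in slope at B on the released structure — sum the simple-span end rotations:
  span AB: point load 36.5 at a = 3.33: Pab(L + a)/(6LEI) = 180.1/EI
  relative rotation θ_0 = (180.1 + 0)/EI = 180.1/EI
A unit hogging moment at B produces rotation L₁/(3EI) + L₂/(3EI) = 4.833/EI.
Slope continuity at B: θ_0 = M_B·4.833/EI, so M_B = 180.1/4.833 = 37.26 kN·m (hogging).
Span AB, ΣM about A with M_B applied at B: R_B^{AB}·10 = 121.5 + 37.26, so R_B^{AB} = 15.88 kN and R_A = 36.5 − 15.88 = 20.62 kN.

R_A = 20.62 kN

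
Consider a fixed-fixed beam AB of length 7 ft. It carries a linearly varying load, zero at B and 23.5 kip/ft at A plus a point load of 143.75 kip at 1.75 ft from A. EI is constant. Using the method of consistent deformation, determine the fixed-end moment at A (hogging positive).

Release both end moments; the primary structure is a simply-supported span AB with redundants M_A and M_B.
Simple-span end rotations at A and B under the given loads:
  at A: triangular load, peak 23.5: w₀L³/(45EI) = 179.1/EI
  at B: triangular load, peak 23.5: 7w₀L³/(360EI) = 156.7/EI
  at A: point load 143.75 at a = 1.75: Pab(L + b)/(6LEI) = 385.2/EI
  at B: point load 143.75 at a = 1.75: Pab(L + a)/(6LEI) = 275.1/EI
  θ_A0 = 564.3/EI,  θ_B0 = 431.9/EI
Flexibility coefficients: a unit moment at one end gives L/(3EI) there and L/(6EI) at the far end, so f₁₁ = f₂₂ = 2.333/EI and f₁₂ = f₂₁ = 1.167/EI.
Compatibility — zero rotation at each built-in end:
  2.333 M_A + 1.167 M_B = 564.3
  1.167 M_A + 2.333 M_B = 431.9
Solving the pair gives M_A = 199.1 kip·ft and M_B = 85.55 kip·ft (hogging).

M_A = 199.1 kip·ft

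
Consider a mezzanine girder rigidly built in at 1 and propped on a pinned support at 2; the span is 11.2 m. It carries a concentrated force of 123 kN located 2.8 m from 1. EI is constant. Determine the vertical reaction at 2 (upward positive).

Choose R_2 as the redundant. The primary structure is the cantilever fixed at 1.
Downward deflection at the released point 2 due to the loads:
  point load 123 at a = 2.8: Pa²(3L − a)/(6EI) = 4950/EI
Tip deflection under a unit load at 2: L³/(3EI) = 468.3/EI.
The prop prevents deflection at 2: R_2 = δ_0/δ_{22} = 4950/468.3 = 10.57 kN.

R_2 = 10.57 kN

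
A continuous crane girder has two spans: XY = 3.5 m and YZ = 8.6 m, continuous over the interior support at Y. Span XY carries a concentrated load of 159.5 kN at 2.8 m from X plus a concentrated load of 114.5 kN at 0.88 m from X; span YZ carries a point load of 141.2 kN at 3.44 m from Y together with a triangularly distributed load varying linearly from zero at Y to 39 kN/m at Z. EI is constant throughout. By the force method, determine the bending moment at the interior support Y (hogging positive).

Insert a hinge at Y; M_Y is the redundant, and each span becomes simply supported.
Rotations at Y on the released spans (each span's end-slope, ×1/EI):
  span XY: point load 159.5 at a = 2.8: Pab(L + a)/(6LEI) = 93.79/EI
  span XY: point load 114.5 at a = 0.88: Pab(L + a)/(6LEI) = 55.06/EI
  span YZ: point load 141.2 at a = 3.44: Pab(L + b)/(6LEI) = 668.4/EI
  span YZ: triangular load, peak 39: 7w₀L³/(360EI) = 482.3/EI
  relative rotation θ_0 = (148.8 + 1151)/EI = 1300/EI
A unit hogging moment at Y produces rotation L₁/(3EI) + L₂/(3EI) = 4.033/EI.
Slope continuity at Y: θ_0 = M_Y·4.033/EI, so M_Y = 1300/4.033 = 322.2 kN·m (hogging).

M_Y = 322.2 kN·m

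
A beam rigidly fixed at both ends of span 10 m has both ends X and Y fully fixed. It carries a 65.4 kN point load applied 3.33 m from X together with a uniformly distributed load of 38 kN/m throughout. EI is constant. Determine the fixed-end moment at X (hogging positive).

Take the two fixed-end moments M_X, M_Y as redundants; the released structure is the simple span XY.
On the primary (simply-supported) span, the end slopes from the loading are:
  at X: point load 65.4 at a = 3.33: Pab(L + b)/(6LEI) = 403.6/EI
  at Y: point load 65.4 at a = 3.33: Pab(L + a)/(6LEI) = 322.7/EI
  at X: UDL 38: wL³/(24EI) = 1583/EI
  at Y: UDL 38: wL³/(24EI) = 1583/EI
  θ_X0 = 1987/EI,  θ_Y0 = 1906/EI
Flexibility coefficients: a unit moment at one end gives L/(3EI) there and L/(6EI) at the far end, so f₁₁ = f₂₂ = 3.333/EI and f₁₂ = f₂₁ = 1.667/EI.
Compatibility — zero rotation at each built-in end:
  3.333 M_X + 1.667 M_Y = 1987
  1.667 M_X + 3.333 M_Y = 1906
Solving the pair gives M_X = 413.6 kN·m and M_Y = 365 kN·m (hogging).

M_X = 413.6 kN·m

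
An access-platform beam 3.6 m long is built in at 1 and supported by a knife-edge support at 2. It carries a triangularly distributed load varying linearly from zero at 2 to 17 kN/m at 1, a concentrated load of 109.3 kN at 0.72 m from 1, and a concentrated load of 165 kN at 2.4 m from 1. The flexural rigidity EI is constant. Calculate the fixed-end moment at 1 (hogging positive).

M_1 = 159.3 kN·m

Choose R_2 as the redundant. The primary structure is the cantilever fixed at 1.
Deflection at 2 on the released cantilever, summing each load's contribution:
  triangular load, peak 17 at the fixed end: w₀L⁴/(30EI) = 95.18/EI
  point load 109.3 at a = 0.72: Pa²(3L − a)/(6EI) = 95.19/EI
  point load 165 at a = 2.4: Pa²(3L − a)/(6EI) = 1331/EI
  δ_0 = 1521/EI
Flexibility coefficient — unit upward force at 2: δ_{22} = L³/(3EI) = 15.55/EI.
Compatibility at 2: δ_0 − R_2·δ_{22} = 0, so R_2 = 1521/15.55 = 97.8 kN.
Moment equilibrium about 1: M_1 = Σ(load moments about 1) − R_2·L = 511.4 − 97.8×3.6 = 159.3 kN·m.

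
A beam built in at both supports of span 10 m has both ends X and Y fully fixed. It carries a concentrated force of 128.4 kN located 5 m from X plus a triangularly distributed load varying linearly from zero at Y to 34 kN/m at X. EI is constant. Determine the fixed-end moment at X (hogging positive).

M_X = 330.5 kN·m

Release both end moments; the primary structure is a simply-supported span XY with redundants M_X and M_Y.
On the primary (simply-supported) span, the end slopes from the loading are:
  at X: point load 128.4 at a = 5: Pab(L + b)/(6LEI) = 802.5/EI
  at Y: point load 128.4 at a = 5: Pab(L + a)/(6LEI) = 802.5/EI
  at X: triangular load, peak 34: w₀L³/(45EI) = 755.6/EI
  at Y: triangular load, peak 34: 7w₀L³/(360EI) = 661.1/EI
  θ_X0 = 1558/EI,  θ_Y0 = 1464/EI
Flexibility coefficients: a unit moment at one end gives L/(3EI) there and L/(6EI) at the far end, so f₁₁ = f₂₂ = 3.333/EI and f₁₂ = f₂₁ = 1.667/EI.
Compatibility — zero rotation at each built-in end:
  3.333 M_X + 1.667 M_Y = 1558
  1.667 M_X + 3.333 M_Y = 1464
Solving the pair gives M_X = 330.5 kN·m and M_Y = 273.8 kN·m (hogging).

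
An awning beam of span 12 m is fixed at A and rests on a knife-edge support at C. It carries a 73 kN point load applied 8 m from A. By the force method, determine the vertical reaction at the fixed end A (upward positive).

R_A = 35.15 kN

Release the roller at C. Primary structure: cantilever fixed at A.
Downward deflection at the released point C due to the loads:
  point load 73 at a = 8: Pa²(3L − a)/(6EI) = 21803/EI
Flexibility coefficient — unit upward force at C: δ_{CC} = L³/(3EI) = 576/EI.
The prop prevents deflection at C: R_C = δ_0/δ_{CC} = 21803/576 = 37.85 kN.
Vertical equilibrium: R_A = ΣP − R_C = 73 − 37.85 = 35.15 kN.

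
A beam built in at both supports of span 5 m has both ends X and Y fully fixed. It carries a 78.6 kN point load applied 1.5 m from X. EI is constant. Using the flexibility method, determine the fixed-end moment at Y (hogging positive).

Release both end moments; the primary structure is a simply-supported span XY with redundants M_X and M_Y.
Simple-span end rotations at X and Y under the given loads:
  at X: point load 78.6 at a = 1.5: Pab(L + b)/(6LEI) = 116.9/EI
  at Y: point load 78.6 at a = 1.5: Pab(L + a)/(6LEI) = 89.41/EI
  θ_X0 = 116.9/EI,  θ_Y0 = 89.41/EI
Flexibility coefficients: a unit moment at one end gives L/(3EI) there and L/(6EI) at the far end, so f₁₁ = f₂₂ = 1.667/EI and f₁₂ = f₂₁ = 0.8333/EI.
Compatibility — zero rotation at each built-in end:
  1.667 M_X + 0.8333 M_Y = 116.9
  0.8333 M_X + 1.667 M_Y = 89.41
Solving the pair gives M_X = 57.77 kN·m and M_Y = 24.76 kN·m (hogging).

M_Y = 24.76 kN·m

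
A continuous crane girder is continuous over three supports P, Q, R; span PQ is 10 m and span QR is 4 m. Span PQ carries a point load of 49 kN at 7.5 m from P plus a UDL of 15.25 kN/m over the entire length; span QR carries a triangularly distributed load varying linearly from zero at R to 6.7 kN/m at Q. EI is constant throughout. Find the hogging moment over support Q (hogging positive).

M_Q = 195.6 kN·m

Release continuity at Q by inserting a hinge; the redundant is the internal moment M_Q. The primary structure is two simply-supported spans PQ and QR.
End slopes at the hinge Q, treating each span as simply supported:
  span PQ: point load 49 at a = 7.5: Pab(L + a)/(6LEI) = 268/EI
  span PQ: UDL 15.25: wL³/(24EI) = 635.4/EI
  span QR: triangular load, peak 6.7: w₀L³/(45EI) = 9.529/EI
  relative rotation θ_0 = (903.4 + 9.529)/EI = 912.9/EI
A unit hogging moment at Q produces rotation L₁/(3EI) + L₂/(3EI) = 4.667/EI.
Compatibility: M_Q·(L₁+L₂)/(3EI) = θ_0, giving M_Q = 195.6 kN·m (hogging).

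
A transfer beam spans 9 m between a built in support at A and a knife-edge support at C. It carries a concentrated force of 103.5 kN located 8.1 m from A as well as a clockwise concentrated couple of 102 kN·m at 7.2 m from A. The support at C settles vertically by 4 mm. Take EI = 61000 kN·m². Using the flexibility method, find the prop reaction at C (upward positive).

Choose R_C as the redundant. The primary structure is the cantilever fixed at A.
Deflection at C on the released cantilever, summing each load's contribution:
  point load 103.5 at a = 8.1: Pa²(3L − a)/(6EI) = 21391/EI
  clockwise couple 102 at a = 7.2: M₀a(2L − a)/(2EI) = 3966/EI
  δ_0 = 25356/EI
Tip deflection under a unit load at C: L³/(3EI) = 243/EI.
With EI = 61000 kN·m²: δ_0 = 0.41568 m and δ_{CC} = 0.003984 m/kN.
Compatibility — the beam at C must follow the support down by 0.004 m: δ_0 − R_C·δ_{CC} = 0.004, so R_C = (0.41568 − 0.004)/0.003984 = 103.3 kN.

R_C = 103.3 kN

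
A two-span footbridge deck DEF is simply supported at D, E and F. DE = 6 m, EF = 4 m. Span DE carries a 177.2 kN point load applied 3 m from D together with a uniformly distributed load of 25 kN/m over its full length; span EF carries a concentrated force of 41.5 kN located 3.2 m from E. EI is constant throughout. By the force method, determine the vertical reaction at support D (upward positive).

R_D = 131.4 kN

Take M_E as the redundant. Released structure: two simple spans DE and EF with a hinge at E.
End slopes at the hinge E, treating each span as simply supported:
  span DE: point load 177.2 at a = 3: Pab(L + a)/(6LEI) = 398.7/EI
  span DE: UDL 25: wL³/(24EI) = 225/EI
  span EF: point load 41.5 at a = 3.2: Pab(L + b)/(6LEI) = 21.25/EI
  relative rotation θ_0 = (623.7 + 21.25)/EI = 644.9/EI
A unit hogging moment at E produces rotation L₁/(3EI) + L₂/(3EI) = 3.333/EI.
Slope continuity at E: θ_0 = M_E·3.333/EI, so M_E = 644.9/3.333 = 193.5 kN·m (hogging).
Span DE, ΣM about D with M_E applied at E: R_E^{DE}·6 = 981.6 + 193.5, so R_E^{DE} = 195.8 kN and R_D = 327.2 − 195.8 = 131.4 kN.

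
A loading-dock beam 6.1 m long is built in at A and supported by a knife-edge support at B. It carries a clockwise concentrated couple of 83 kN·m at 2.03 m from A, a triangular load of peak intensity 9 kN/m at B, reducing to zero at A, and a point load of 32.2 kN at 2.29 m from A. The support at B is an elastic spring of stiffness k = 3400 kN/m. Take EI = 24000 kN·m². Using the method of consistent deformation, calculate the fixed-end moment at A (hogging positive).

M_A = 87.72 kN·m

Choose R_B as the redundant. The primary structure is the cantilever fixed at A.
Deflection at B on the released cantilever, summing each load's contribution:
  clockwise couple 83 at a = 2.03: M₀a(2L − a)/(2EI) = 856.8/EI
  triangular load, peak 9 at the free end: 11w₀L⁴/(120EI) = 1142/EI
  point load 32.2 at a = 2.29: Pa²(3L − a)/(6EI) = 450.6/EI
  δ_0 = 2450/EI
Tip deflection under a unit load at B: L³/(3EI) = 75.66/EI.
With EI = 24000 kN·m²: δ_0 = 0.10207 m and δ_{BB} = 0.003153 m/kN.
Compatibility — the spring shortens by R_B/k under the reaction it provides: δ_0 − R_B·δ_{BB} = R_B/k. With 1/k = 0.000294 m/kN, R_B = δ_0 / (δ_{BB} + 1/k) = 0.10207 / (0.003153 + 0.000294) = 29.61 kN.
Moment equilibrium about A: M_A = Σ(load moments about A) − R_B·L = 268.4 − 29.61×6.1 = 87.72 kN·m.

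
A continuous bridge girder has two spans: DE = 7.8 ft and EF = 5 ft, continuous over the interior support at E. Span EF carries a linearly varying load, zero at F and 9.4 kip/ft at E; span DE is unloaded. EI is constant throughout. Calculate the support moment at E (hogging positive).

M_E = 6.12 kip·ft

Release continuity at E by inserting a hinge; the redundant is the internal moment M_E. The primary structure is two simply-supported spans DE and EF.
End slopes at the hinge E, treating each span as simply supported:
  span EF: triangular load, peak 9.4: w₀L³/(45EI) = 26.11/EI
  relative rotation θ_0 = (0 + 26.11)/EI = 26.11/EI
A unit hogging moment at E produces rotation L₁/(3EI) + L₂/(3EI) = 4.267/EI.
Slope continuity at E: θ_0 = M_E·4.267/EI, so M_E = 26.11/4.267 = 6.12 kip·ft (hogging).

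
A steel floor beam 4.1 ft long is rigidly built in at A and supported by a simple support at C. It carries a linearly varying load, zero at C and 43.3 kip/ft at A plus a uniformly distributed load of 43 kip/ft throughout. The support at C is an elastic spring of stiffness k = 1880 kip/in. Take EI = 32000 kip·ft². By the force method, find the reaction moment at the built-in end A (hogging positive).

M_A = 158.9 kip·ft

Choose R_C as the redundant. The primary structure is the cantilever fixed at A.
Primary-structure tip deflection at C by superposition:
  triangular load, peak 43.3 at the fixed end: w₀L⁴/(30EI) = 407.9/EI
  UDL 43: wL⁴/(8EI) = 1519/EI
  δ_0 = 1927/EI
Tip deflection under a unit load at C: L³/(3EI) = 22.97/EI.
With EI = 32000 kip·ft²: δ_0 = 0.060209 ft and δ_{CC} = 0.000718 ft/kip.
Compatibility — the spring shortens by R_C/k under the reaction it provides: δ_0 − R_C·δ_{CC} = R_C/k. With 1/k = 1/(1880×12) ft/kip = 0.000044 ft/kip, R_C = δ_0 / (δ_{CC} + 1/k) = 0.060209 / (0.000718 + 0.000044) = 78.99 kip.
Moment equilibrium about A: M_A = Σ(load moments about A) − R_C·L = 482.7 − 78.99×4.1 = 158.9 kip·ft.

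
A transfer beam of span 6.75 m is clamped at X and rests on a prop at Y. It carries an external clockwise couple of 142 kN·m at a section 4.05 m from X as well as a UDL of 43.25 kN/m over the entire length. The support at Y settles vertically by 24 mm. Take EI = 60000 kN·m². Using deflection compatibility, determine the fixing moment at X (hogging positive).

Release the roller at Y. Primary structure: cantilever fixed at X.
Downward deflection at the released point Y due to the loads:
  clockwise couple 142 at a = 4.05: M₀a(2L − a)/(2EI) = 2717/EI
  UDL 43.25: wL⁴/(8EI) = 11223/EI
  δ_0 = 13940/EI
Flexibility coefficient — unit upward force at Y: δ_{YY} = L³/(3EI) = 102.5/EI.
With EI = 60000 kN·m²: δ_0 = 0.23234 m and δ_{YY} = 0.001709 m/kN.
Compatibility — the beam at Y must follow the support down by 0.024 m: δ_0 − R_Y·δ_{YY} = 0.024, so R_Y = (0.23234 − 0.024)/0.001709 = 121.9 kN.
Moment equilibrium about X: M_X = Σ(load moments about X) − R_Y·L = 1127 − 121.9×6.75 = 304.2 kN·m.

M_X = 304.2 kN·m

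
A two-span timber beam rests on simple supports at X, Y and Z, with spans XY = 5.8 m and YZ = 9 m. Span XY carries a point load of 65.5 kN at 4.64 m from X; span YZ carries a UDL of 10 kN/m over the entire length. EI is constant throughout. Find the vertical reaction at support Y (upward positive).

R_Y = 120.9 kN

Release continuity at Y by inserting a hinge; the redundant is the internal moment M_Y. The primary structure is two simply-supported spans XY and YZ.
Discontinuity in slope at Y on the released structure — sum the simple-span end rotations:
  span XY: point load 65.5 at a = 4.64: Pab(L + a)/(6LEI) = 105.8/EI
  span YZ: UDL 10: wL³/(24EI) = 303.8/EI
  relative rotation θ_0 = (105.8 + 303.8)/EI = 409.5/EI
A unit hogging moment at Y produces rotation L₁/(3EI) + L₂/(3EI) = 4.933/EI.
Compatibility: M_Y·(L₁+L₂)/(3EI) = θ_0, giving M_Y = 83.01 kN·m (hogging).
Span XY, ΣM about X with M_Y applied at Y: R_Y^{XY}·5.8 = 303.9 + 83.01, so R_Y^{XY} = 66.71 kN and R_X = 65.5 − 66.71 = -1.212 kN.
Span YZ, ΣM about Z: R_Y^{YZ}·9 = 405 + 83.01, so R_Y^{YZ} = 54.22 kN and R_Z = 90 − 54.22 = 35.78 kN.
R_Y = 66.71 + 54.22 = 120.9 kN.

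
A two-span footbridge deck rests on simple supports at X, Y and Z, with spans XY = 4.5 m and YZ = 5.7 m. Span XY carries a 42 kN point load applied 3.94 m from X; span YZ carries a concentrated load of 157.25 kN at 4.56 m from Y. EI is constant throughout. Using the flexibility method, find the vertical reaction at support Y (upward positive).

R_Y = 90.73 kN

Take M_Y as the redundant. Released structure: two simple spans XY and YZ with a hinge at Y.
Discontinuity in slope at Y on the released structure — sum the simple-span end rotations:
  span XY: point load 42 at a = 3.94: Pab(L + a)/(6LEI) = 28.97/EI
  span YZ: point load 157.25 at a = 4.56: Pab(L + b)/(6LEI) = 163.5/EI
  relative rotation θ_0 = (28.97 + 163.5)/EI = 192.5/EI
A unit hogging moment at Y produces rotation L₁/(3EI) + L₂/(3EI) = 3.4/EI.
Slope continuity at Y: θ_0 = M_Y·3.4/EI, so M_Y = 192.5/3.4 = 56.61 kN·m (hogging).
Span XY, ΣM about X with M_Y applied at Y: R_Y^{XY}·4.5 = 165.5 + 56.61, so R_Y^{XY} = 49.35 kN and R_X = 42 − 49.35 = -7.352 kN.
Span YZ, ΣM about Z: R_Y^{YZ}·5.7 = 179.3 + 56.61, so R_Y^{YZ} = 41.38 kN and R_Z = 157.2 − 41.38 = 115.9 kN.
R_Y = 49.35 + 41.38 = 90.73 kN.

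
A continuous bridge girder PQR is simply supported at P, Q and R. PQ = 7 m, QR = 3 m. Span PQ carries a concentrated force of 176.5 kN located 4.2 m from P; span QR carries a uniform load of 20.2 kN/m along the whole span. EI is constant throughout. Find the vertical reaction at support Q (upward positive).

Insert a hinge at Q; M_Q is the redundant, and each span becomes simply supported.
Discontinuity in slope at Q on the released structure — sum the simple-span end rotations:
  span PQ: point load 176.5 at a = 4.2: Pab(L + a)/(6LEI) = 553.5/EI
  span QR: UDL 20.2: wL³/(24EI) = 22.73/EI
  relative rotation θ_0 = (553.5 + 22.73)/EI = 576.2/EI
A unit hogging moment at Q produces rotation L₁/(3EI) + L₂/(3EI) = 3.333/EI.
Compatibility: M_Q·(L₁+L₂)/(3EI) = θ_0, giving M_Q = 172.9 kN·m (hogging).
Span PQ, ΣM about P with M_Q applied at Q: R_Q^{PQ}·7 = 741.3 + 172.9, so R_Q^{PQ} = 130.6 kN and R_P = 176.5 − 130.6 = 45.9 kN.
Span QR, ΣM about R: R_Q^{QR}·3 = 90.9 + 172.9, so R_Q^{QR} = 87.92 kN and R_R = 60.6 − 87.92 = -27.32 kN.
R_Q = 130.6 + 87.92 = 218.5 kN.

R_Q = 218.5 kN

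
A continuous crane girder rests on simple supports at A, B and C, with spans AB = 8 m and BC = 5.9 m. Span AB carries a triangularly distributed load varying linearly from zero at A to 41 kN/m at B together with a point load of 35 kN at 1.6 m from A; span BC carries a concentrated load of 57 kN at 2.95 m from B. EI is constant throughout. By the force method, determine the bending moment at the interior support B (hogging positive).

M_B = 142.9 kN·m

Release continuity at B by inserting a hinge; the redundant is the internal moment M_B. The primary structure is two simply-supported spans AB and BC.
End slopes at the hinge B, treating each span as simply supported:
  span AB: triangular load, peak 41: w₀L³/(45EI) = 466.5/EI
  span AB: point load 35 at a = 1.6: Pab(L + a)/(6LEI) = 71.68/EI
  span BC: point load 57 at a = 2.95: Pab(L + b)/(6LEI) = 124/EI
  relative rotation θ_0 = (538.2 + 124)/EI = 662.2/EI
A unit hogging moment at B produces rotation L₁/(3EI) + L₂/(3EI) = 4.633/EI.
Compatibility: M_B·(L₁+L₂)/(3EI) = θ_0, giving M_B = 142.9 kN·m (hogging).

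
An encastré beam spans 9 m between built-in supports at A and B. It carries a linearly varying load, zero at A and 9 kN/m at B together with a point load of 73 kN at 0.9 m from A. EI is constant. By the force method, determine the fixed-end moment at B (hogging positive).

M_B = 42.36 kN·m

Take the two fixed-end moments M_A, M_B as redundants; the released structure is the simple span AB.
Simple-span end rotations at A and B under the given loads:
  at A: triangular load, peak 9: 7w₀L³/(360EI) = 127.6/EI
  at B: triangular load, peak 9: w₀L³/(45EI) = 145.8/EI
  at A: point load 73 at a = 0.9: Pab(L + b)/(6LEI) = 168.5/EI
  at B: point load 73 at a = 0.9: Pab(L + a)/(6LEI) = 97.56/EI
  θ_A0 = 296.1/EI,  θ_B0 = 243.4/EI
Flexibility coefficients: a unit moment at one end gives L/(3EI) there and L/(6EI) at the far end, so f₁₁ = f₂₂ = 3/EI and f₁₂ = f₂₁ = 1.5/EI.
Compatibility — zero rotation at each built-in end:
  3 M_A + 1.5 M_B = 296.1
  1.5 M_A + 3 M_B = 243.4
Solving the pair gives M_A = 77.52 kN·m and M_B = 42.36 kN·m (hogging).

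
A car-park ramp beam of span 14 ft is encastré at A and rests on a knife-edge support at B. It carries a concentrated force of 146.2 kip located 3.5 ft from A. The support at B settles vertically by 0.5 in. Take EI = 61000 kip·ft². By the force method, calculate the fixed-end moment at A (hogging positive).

M_A = 374.7 kip·ft

Take the reaction at B as the redundant and release it; the primary structure is a cantilever fixed at A.
Deflection at B on the released cantilever, summing each load's contribution:
  point load 146.2 at a = 3.5: Pa²(3L − a)/(6EI) = 11492/EI
Tip deflection under a unit load at B: L³/(3EI) = 914.7/EI.
With EI = 61000 kip·ft²: δ_0 = 0.18839 ft and δ_{BB} = 0.014995 ft/kip.
Compatibility — the beam at B must follow the support down by 0.04167 ft: δ_0 − R_B·δ_{BB} = 0.04167, so R_B = (0.18839 − 0.04167)/0.014995 = 9.785 kip.
Moment equilibrium about A: M_A = Σ(load moments about A) − R_B·L = 511.7 − 9.785×14 = 374.7 kip·ft.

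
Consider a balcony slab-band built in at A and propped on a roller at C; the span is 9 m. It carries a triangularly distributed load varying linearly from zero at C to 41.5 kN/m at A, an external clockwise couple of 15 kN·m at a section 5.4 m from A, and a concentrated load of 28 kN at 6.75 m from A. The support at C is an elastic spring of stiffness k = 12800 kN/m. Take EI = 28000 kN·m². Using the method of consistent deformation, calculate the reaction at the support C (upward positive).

Take the reaction at C as the redundant and release it; the primary structure is a cantilever fixed at A.
Deflection at C on the released cantilever, summing each load's contribution:
  triangular load, peak 41.5 at the fixed end: w₀L⁴/(30EI) = 9076/EI
  clockwise couple 15 at a = 5.4: M₀a(2L − a)/(2EI) = 510.3/EI
  point load 28 at a = 6.75: Pa²(3L − a)/(6EI) = 4306/EI
  δ_0 = 13892/EI
Flexibility coefficient — unit upward force at C: δ_{CC} = L³/(3EI) = 243/EI.
With EI = 28000 kN·m²: δ_0 = 0.49614 m and δ_{CC} = 0.008679 m/kN.
Compatibility — the spring shortens by R_C/k under the reaction it provides: δ_0 − R_C·δ_{CC} = R_C/k. With 1/k = 0.000078 m/kN, R_C = δ_0 / (δ_{CC} + 1/k) = 0.49614 / (0.008679 + 0.000078) = 56.66 kN.

R_C = 56.66 kN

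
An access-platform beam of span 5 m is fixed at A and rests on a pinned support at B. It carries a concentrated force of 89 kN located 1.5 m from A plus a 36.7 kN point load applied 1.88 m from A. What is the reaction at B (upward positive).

R_B = 17.62 kN

Release the roller at B. Primary structure: cantilever fixed at A.
Free-end deflection of the primary structure under the applied loading (downward +):
  point load 89 at a = 1.5: Pa²(3L − a)/(6EI) = 450.6/EI
  point load 36.7 at a = 1.88: Pa²(3L − a)/(6EI) = 283.6/EI
  δ_0 = 734.2/EI
Flexibility coefficient — unit upward force at B: δ_{BB} = L³/(3EI) = 41.67/EI.
Compatibility at B: δ_0 − R_B·δ_{BB} = 0, so R_B = 734.2/41.67 = 17.62 kN.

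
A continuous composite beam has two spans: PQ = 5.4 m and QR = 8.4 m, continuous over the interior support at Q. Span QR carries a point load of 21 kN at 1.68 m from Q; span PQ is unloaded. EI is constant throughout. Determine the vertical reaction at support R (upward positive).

R_R = 2.359 kN

Take M_Q as the redundant. Released structure: two simple spans PQ and QR with a hinge at Q.
Discontinuity in slope at Q on the released structure — sum the simple-span end rotations:
  span QR: point load 21 at a = 1.68: Pab(L + b)/(6LEI) = 71.12/EI
  relative rotation θ_0 = (0 + 71.12)/EI = 71.12/EI
A unit hogging moment at Q produces rotation L₁/(3EI) + L₂/(3EI) = 4.6/EI.
Compatibility: M_Q·(L₁+L₂)/(3EI) = θ_0, giving M_Q = 15.46 kN·m (hogging).
Span QR, ΣM about R: R_Q^{QR}·8.4 = 141.1 + 15.46, so R_Q^{QR} = 18.64 kN and R_R = 21 − 18.64 = 2.359 kN.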